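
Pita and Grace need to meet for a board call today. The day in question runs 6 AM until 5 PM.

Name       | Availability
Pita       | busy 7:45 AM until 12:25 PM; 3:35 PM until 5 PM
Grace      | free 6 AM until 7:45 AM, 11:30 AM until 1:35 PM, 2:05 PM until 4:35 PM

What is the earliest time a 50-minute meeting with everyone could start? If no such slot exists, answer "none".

Pita free: 06:00-07:45, 12:25-15:35 (invert busy blocks within the working day).
Grace free: 06:00-07:45, 11:30-13:35, 14:05-16:35.
Pita ∩ Grace: 06:00-07:45, 12:25-13:35, 14:05-15:35.
So the common availability across everyone is 06:00-07:45, 12:25-13:35, 14:05-15:35.
The first common window of at least 50 minutes is 06:00-07:45, so the earliest start is 06:00.

06:00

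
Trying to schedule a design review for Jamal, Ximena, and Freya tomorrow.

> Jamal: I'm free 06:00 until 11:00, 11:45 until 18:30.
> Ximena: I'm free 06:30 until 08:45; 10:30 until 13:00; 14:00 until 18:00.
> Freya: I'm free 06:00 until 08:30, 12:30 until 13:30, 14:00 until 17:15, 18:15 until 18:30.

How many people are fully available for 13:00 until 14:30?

Jamal can make the full 13:00-14:30 slot — that's 1.

1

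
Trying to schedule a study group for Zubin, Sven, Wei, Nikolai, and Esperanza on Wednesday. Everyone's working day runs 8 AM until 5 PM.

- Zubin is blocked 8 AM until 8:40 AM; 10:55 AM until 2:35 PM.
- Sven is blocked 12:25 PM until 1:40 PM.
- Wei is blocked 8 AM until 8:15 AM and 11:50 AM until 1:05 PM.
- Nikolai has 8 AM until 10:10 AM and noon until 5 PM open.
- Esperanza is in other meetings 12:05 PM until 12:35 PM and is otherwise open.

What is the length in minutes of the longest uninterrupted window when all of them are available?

145

Zubin free: 08:40-10:55, 14:35-17:00 (invert busy blocks within the working day).
Sven free: 08:00-12:25, 13:40-17:00 (invert busy blocks within the working day).
Wei free: 08:15-11:50, 13:05-17:00 (invert busy blocks within the working day).
Nikolai free: 08:00-10:10, 12:00-17:00.
Esperanza free: 08:00-12:05, 12:35-17:00 (invert busy blocks within the working day).
Zubin ∩ Sven: 08:40-10:55, 14:35-17:00.
Zubin ∩ Sven ∩ Wei: 08:40-10:55, 14:35-17:00.
Zubin ∩ Sven ∩ Wei ∩ Nikolai: 08:40-10:10, 14:35-17:00.
Zubin ∩ Sven ∩ Wei ∩ Nikolai ∩ Esperanza: 08:40-10:10, 14:35-17:00.
The longest is 14:35-17:00 at 145 minutes.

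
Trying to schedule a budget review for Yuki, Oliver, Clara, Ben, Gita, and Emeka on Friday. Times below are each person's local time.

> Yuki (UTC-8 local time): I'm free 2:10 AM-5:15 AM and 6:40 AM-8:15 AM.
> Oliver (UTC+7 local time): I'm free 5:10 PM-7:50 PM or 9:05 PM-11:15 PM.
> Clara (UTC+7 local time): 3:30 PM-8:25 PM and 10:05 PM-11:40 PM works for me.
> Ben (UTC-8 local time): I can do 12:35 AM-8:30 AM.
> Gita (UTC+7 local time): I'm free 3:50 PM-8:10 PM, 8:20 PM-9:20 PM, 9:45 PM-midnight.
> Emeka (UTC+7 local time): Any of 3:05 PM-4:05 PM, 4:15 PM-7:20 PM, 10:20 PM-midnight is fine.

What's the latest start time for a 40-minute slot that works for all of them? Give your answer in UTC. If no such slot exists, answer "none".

15:35

Yuki in UTC: 10:10-13:15, 14:40-16:15 (add 8h to convert from UTC-8).
Oliver in UTC: 10:10-12:50, 14:05-16:15 (subtract 7h to convert from UTC+7).
Clara in UTC: 08:30-13:25, 15:05-16:40 (subtract 7h to convert from UTC+7).
Ben in UTC: 08:35-16:30 (add 8h to convert from UTC-8).
Gita in UTC: 08:50-13:10, 13:20-14:20, 14:45-17:00 (subtract 7h to convert from UTC+7).
Emeka in UTC: 08:05-09:05, 09:15-12:20, 15:20-17:00 (subtract 7h to convert from UTC+7).
Yuki ∩ Oliver: 10:10-12:50, 14:40-16:15.
Yuki ∩ Oliver ∩ Clara: 10:10-12:50, 15:05-16:15.
Yuki ∩ Oliver ∩ Clara ∩ Ben: 10:10-12:50, 15:05-16:15.
Yuki ∩ Oliver ∩ Clara ∩ Ben ∩ Gita: 10:10-12:50, 15:05-16:15.
Yuki ∩ Oliver ∩ Clara ∩ Ben ∩ Gita ∩ Emeka: 10:10-12:20, 15:20-16:15.
The last common window of at least 40 minutes is 15:20-16:15; a 40-minute meeting can start as late as 15:35 and still end by 16:15.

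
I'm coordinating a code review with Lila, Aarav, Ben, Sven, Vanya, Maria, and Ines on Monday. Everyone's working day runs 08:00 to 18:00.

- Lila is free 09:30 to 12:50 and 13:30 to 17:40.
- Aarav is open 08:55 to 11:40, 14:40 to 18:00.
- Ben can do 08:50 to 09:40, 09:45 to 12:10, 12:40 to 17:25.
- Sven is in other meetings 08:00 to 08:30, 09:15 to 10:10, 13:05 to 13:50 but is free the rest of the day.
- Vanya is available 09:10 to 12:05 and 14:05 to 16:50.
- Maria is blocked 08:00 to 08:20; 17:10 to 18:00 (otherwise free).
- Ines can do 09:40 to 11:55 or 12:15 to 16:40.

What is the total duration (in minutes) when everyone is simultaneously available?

Lila free: 09:30-12:50, 13:30-17:40.
Aarav free: 08:55-11:40, 14:40-18:00.
Ben free: 08:50-09:40, 09:45-12:10, 12:40-17:25.
Sven free: 08:30-09:15, 10:10-13:05, 13:50-18:00 (invert busy blocks within the working day).
Vanya free: 09:10-12:05, 14:05-16:50.
Maria free: 08:20-17:10 (invert busy blocks within the working day).
Ines free: 09:40-11:55, 12:15-16:40.
Lila ∩ Aarav: 09:30-11:40, 14:40-17:40.
Lila ∩ Aarav ∩ Ben: 09:30-09:40, 09:45-11:40, 14:40-17:25.
Lila ∩ Aarav ∩ Ben ∩ Sven: 10:10-11:40, 14:40-17:25.
Lila ∩ Aarav ∩ Ben ∩ Sven ∩ Vanya: 10:10-11:40, 14:40-16:50.
Lila ∩ Aarav ∩ Ben ∩ Sven ∩ Vanya ∩ Maria: 10:10-11:40, 14:40-16:50.
Lila ∩ Aarav ∩ Ben ∩ Sven ∩ Vanya ∩ Maria ∩ Ines: 10:10-11:40, 14:40-16:40.
So the common availability across everyone is 10:10-11:40, 14:40-16:40.
Summing the common windows: 90 + 120 = 210 minutes.

210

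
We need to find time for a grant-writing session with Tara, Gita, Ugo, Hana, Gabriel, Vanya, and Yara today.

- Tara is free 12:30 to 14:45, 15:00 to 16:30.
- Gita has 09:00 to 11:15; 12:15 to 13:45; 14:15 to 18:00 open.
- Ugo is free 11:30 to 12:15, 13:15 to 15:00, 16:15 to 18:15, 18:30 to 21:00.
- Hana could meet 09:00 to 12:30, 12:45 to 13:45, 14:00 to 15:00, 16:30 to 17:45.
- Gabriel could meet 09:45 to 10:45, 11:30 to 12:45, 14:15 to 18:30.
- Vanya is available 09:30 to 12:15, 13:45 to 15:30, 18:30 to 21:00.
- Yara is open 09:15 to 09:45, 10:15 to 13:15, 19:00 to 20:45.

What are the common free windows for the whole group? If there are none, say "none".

none

Tara ∩ Gita: 12:30-13:45, 14:15-14:45, 15:00-16:30.
Tara ∩ Gita ∩ Ugo: 13:15-13:45, 14:15-14:45, 16:15-16:30.
Tara ∩ Gita ∩ Ugo ∩ Hana: 13:15-13:45, 14:15-14:45.
Tara ∩ Gita ∩ Ugo ∩ Hana ∩ Gabriel: 14:15-14:45.
Tara ∩ Gita ∩ Ugo ∩ Hana ∩ Gabriel ∩ Vanya: 14:15-14:45.
Tara ∩ Gita ∩ Ugo ∩ Hana ∩ Gabriel ∩ Vanya ∩ Yara: ∅.
There is no time when everyone is free.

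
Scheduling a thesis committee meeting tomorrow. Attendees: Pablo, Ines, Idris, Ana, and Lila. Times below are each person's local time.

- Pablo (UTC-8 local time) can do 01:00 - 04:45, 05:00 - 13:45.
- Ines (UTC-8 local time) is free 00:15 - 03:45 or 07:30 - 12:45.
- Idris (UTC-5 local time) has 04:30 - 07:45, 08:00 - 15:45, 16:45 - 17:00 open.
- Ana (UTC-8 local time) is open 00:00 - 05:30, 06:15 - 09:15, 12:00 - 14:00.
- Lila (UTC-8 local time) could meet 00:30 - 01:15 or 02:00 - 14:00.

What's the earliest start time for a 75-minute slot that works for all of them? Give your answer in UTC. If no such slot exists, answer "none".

Pablo in UTC: 09:00-12:45, 13:00-21:45 (add 8h to convert from UTC-8).
Ines in UTC: 08:15-11:45, 15:30-20:45 (add 8h to convert from UTC-8).
Idris in UTC: 09:30-12:45, 13:00-20:45, 21:45-22:00 (add 5h to convert from UTC-5).
Ana in UTC: 08:00-13:30, 14:15-17:15, 20:00-22:00 (add 8h to convert from UTC-8).
Lila in UTC: 08:30-09:15, 10:00-22:00 (add 8h to convert from UTC-8).
Pablo ∩ Ines: 09:00-11:45, 15:30-20:45.
Pablo ∩ Ines ∩ Idris: 09:30-11:45, 15:30-20:45.
Pablo ∩ Ines ∩ Idris ∩ Ana: 09:30-11:45, 15:30-17:15, 20:00-20:45.
Pablo ∩ Ines ∩ Idris ∩ Ana ∩ Lila: 10:00-11:45, 15:30-17:15, 20:00-20:45.
The first common window of at least 75 minutes is 10:00-11:45, so the earliest start is 10:00.

10:00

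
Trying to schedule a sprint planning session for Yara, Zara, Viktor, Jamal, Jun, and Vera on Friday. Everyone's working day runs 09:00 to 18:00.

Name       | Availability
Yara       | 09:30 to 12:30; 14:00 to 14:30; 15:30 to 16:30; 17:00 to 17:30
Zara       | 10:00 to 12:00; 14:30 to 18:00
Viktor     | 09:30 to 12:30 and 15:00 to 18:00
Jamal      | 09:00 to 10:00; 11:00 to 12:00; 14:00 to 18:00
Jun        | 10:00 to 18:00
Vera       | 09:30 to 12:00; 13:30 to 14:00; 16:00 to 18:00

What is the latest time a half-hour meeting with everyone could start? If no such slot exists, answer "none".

Yara ∩ Zara: 10:00-12:00, 15:30-16:30, 17:00-17:30.
Yara ∩ Zara ∩ Viktor: 10:00-12:00, 15:30-16:30, 17:00-17:30.
Yara ∩ Zara ∩ Viktor ∩ Jamal: 11:00-12:00, 15:30-16:30, 17:00-17:30.
Yara ∩ Zara ∩ Viktor ∩ Jamal ∩ Jun: 11:00-12:00, 15:30-16:30, 17:00-17:30.
Yara ∩ Zara ∩ Viktor ∩ Jamal ∩ Jun ∩ Vera: 11:00-12:00, 16:00-16:30, 17:00-17:30.
The last common window of at least 30 minutes is 17:00-17:30; a 30-minute meeting can start as late as 17:00 and still end by 17:30.

17:00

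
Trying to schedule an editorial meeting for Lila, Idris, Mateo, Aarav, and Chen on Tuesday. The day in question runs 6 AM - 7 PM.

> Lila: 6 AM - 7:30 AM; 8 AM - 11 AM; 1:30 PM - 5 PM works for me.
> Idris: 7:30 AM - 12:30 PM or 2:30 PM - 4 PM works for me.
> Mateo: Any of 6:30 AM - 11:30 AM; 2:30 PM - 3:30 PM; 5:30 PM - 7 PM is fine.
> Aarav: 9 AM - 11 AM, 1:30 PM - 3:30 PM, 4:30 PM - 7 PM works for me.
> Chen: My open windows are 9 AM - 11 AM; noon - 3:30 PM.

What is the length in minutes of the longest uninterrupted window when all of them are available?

Lila ∩ Idris: 08:00-11:00, 14:30-16:00.
Lila ∩ Idris ∩ Mateo: 08:00-11:00, 14:30-15:30.
Lila ∩ Idris ∩ Mateo ∩ Aarav: 09:00-11:00, 14:30-15:30.
Lila ∩ Idris ∩ Mateo ∩ Aarav ∩ Chen: 09:00-11:00, 14:30-15:30.
The longest is 09:00-11:00 at 120 minutes.

120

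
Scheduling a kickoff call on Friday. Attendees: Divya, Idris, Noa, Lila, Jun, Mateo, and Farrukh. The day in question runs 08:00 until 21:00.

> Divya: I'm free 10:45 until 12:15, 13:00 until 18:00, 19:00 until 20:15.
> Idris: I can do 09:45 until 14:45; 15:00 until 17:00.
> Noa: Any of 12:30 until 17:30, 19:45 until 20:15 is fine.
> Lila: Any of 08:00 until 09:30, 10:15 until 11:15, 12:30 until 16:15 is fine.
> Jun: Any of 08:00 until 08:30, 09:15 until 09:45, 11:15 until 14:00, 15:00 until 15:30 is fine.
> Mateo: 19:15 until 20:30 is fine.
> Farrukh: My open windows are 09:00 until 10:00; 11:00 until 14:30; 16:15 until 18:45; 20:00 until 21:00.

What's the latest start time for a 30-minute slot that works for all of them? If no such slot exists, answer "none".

Divya ∩ Idris: 10:45-12:15, 13:00-14:45, 15:00-17:00.
Divya ∩ Idris ∩ Noa: 13:00-14:45, 15:00-17:00.
Divya ∩ Idris ∩ Noa ∩ Lila: 13:00-14:45, 15:00-16:15.
Divya ∩ Idris ∩ Noa ∩ Lila ∩ Jun: 13:00-14:00, 15:00-15:30.
Divya ∩ Idris ∩ Noa ∩ Lila ∩ Jun ∩ Mateo: ∅.
Divya ∩ Idris ∩ Noa ∩ Lila ∩ Jun ∩ Mateo ∩ Farrukh: ∅.
There is no time when everyone is free.
No common window is at least 30 minutes long.

none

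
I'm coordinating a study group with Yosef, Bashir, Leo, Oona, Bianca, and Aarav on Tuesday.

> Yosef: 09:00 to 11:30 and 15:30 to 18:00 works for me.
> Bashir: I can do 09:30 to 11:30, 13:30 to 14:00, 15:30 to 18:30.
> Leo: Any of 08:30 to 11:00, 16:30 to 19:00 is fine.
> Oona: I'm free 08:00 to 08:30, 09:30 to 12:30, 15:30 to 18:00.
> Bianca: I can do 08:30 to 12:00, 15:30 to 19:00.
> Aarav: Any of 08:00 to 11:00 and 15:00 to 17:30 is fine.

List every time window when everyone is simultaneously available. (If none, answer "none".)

Yosef ∩ Bashir: 09:30-11:30, 15:30-18:00.
Yosef ∩ Bashir ∩ Leo: 09:30-11:00, 16:30-18:00.
Yosef ∩ Bashir ∩ Leo ∩ Oona: 09:30-11:00, 16:30-18:00.
Yosef ∩ Bashir ∩ Leo ∩ Oona ∩ Bianca: 09:30-11:00, 16:30-18:00.
Yosef ∩ Bashir ∩ Leo ∩ Oona ∩ Bianca ∩ Aarav: 09:30-11:00, 16:30-17:30.
So the common availability across everyone is 09:30-11:00, 16:30-17:30.

09:30-11:00, 16:30-17:30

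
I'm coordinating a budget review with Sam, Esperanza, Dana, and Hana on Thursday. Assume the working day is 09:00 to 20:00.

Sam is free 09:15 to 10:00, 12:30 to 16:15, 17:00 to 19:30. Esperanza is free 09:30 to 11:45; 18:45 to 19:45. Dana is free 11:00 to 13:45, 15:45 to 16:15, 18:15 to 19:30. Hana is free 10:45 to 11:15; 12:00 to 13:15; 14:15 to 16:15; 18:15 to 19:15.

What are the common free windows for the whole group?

18:45-19:15

Sam ∩ Esperanza: 09:30-10:00, 18:45-19:30.
Sam ∩ Esperanza ∩ Dana: 18:45-19:30.
Sam ∩ Esperanza ∩ Dana ∩ Hana: 18:45-19:15.
Those are the intersection windows.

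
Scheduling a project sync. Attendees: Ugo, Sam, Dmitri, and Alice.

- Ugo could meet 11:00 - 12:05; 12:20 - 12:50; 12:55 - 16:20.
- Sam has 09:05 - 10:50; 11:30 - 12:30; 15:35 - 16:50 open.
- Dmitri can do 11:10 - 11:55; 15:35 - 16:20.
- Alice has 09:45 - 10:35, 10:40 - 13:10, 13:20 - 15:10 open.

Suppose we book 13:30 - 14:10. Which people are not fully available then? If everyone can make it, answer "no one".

Ugo: free for 13:30-14:10. Sam: not fully free for 13:30-14:10. Dmitri: not fully free for 13:30-14:10. Alice: free for 13:30-14:10.

Dmitri, Sam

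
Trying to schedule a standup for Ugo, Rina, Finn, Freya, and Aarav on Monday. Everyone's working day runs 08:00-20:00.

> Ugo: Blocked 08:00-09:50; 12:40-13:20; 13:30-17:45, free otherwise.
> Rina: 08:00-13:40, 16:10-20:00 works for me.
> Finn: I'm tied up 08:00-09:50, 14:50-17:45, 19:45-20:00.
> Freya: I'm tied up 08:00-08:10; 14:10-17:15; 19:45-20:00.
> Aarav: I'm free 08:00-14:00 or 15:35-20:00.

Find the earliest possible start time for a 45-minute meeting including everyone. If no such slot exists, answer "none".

Ugo free: 09:50-12:40, 13:20-13:30, 17:45-20:00 (invert busy blocks within the working day).
Rina free: 08:00-13:40, 16:10-20:00.
Finn free: 09:50-14:50, 17:45-19:45 (invert busy blocks within the working day).
Freya free: 08:10-14:10, 17:15-19:45 (invert busy blocks within the working day).
Aarav free: 08:00-14:00, 15:35-20:00.
Ugo ∩ Rina: 09:50-12:40, 13:20-13:30, 17:45-20:00.
Ugo ∩ Rina ∩ Finn: 09:50-12:40, 13:20-13:30, 17:45-19:45.
Ugo ∩ Rina ∩ Finn ∩ Freya: 09:50-12:40, 13:20-13:30, 17:45-19:45.
Ugo ∩ Rina ∩ Finn ∩ Freya ∩ Aarav: 09:50-12:40, 13:20-13:30, 17:45-19:45.
Those are the intersection windows.
The first common window of at least 45 minutes is 09:50-12:40, so the earliest start is 09:50.

09:50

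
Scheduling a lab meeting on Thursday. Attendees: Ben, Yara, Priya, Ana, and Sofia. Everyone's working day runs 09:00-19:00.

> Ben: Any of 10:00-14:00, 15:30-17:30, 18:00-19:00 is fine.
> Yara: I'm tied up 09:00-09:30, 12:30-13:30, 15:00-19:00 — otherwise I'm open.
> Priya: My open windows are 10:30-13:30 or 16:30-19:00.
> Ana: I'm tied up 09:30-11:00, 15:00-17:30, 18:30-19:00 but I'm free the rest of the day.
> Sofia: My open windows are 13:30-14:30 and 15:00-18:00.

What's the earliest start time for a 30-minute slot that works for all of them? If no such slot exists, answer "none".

none

Ben free: 10:00-14:00, 15:30-17:30, 18:00-19:00.
Yara free: 09:30-12:30, 13:30-15:00 (invert busy blocks within the working day).
Priya free: 10:30-13:30, 16:30-19:00.
Ana free: 09:00-09:30, 11:00-15:00, 17:30-18:30 (invert busy blocks within the working day).
Sofia free: 13:30-14:30, 15:00-18:00.
Ben ∩ Yara: 10:00-12:30, 13:30-14:00.
Ben ∩ Yara ∩ Priya: 10:30-12:30.
Ben ∩ Yara ∩ Priya ∩ Ana: 11:00-12:30.
Ben ∩ Yara ∩ Priya ∩ Ana ∩ Sofia: ∅.
There is no time when everyone is free.
No common window is at least 30 minutes long.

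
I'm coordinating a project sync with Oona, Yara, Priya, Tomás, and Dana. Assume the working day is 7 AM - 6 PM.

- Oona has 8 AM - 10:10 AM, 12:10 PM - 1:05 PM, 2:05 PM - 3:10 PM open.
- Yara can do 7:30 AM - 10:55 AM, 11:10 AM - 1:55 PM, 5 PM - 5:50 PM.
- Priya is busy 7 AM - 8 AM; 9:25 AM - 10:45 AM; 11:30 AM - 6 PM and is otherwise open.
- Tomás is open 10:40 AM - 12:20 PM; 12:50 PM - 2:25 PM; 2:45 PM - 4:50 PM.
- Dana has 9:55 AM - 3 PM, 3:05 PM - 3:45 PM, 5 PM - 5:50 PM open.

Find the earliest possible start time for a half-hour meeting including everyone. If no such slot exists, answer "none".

Oona free: 08:00-10:10, 12:10-13:05, 14:05-15:10.
Yara free: 07:30-10:55, 11:10-13:55, 17:00-17:50.
Priya free: 08:00-09:25, 10:45-11:30 (invert busy blocks within the working day).
Tomás free: 10:40-12:20, 12:50-14:25, 14:45-16:50.
Dana free: 09:55-15:00, 15:05-15:45, 17:00-17:50.
Oona ∩ Yara: 08:00-10:10, 12:10-13:05.
Oona ∩ Yara ∩ Priya: 08:00-09:25.
Oona ∩ Yara ∩ Priya ∩ Tomás: ∅.
Oona ∩ Yara ∩ Priya ∩ Tomás ∩ Dana: ∅.
There is no time when everyone is free.
No common window is at least 30 minutes long.

none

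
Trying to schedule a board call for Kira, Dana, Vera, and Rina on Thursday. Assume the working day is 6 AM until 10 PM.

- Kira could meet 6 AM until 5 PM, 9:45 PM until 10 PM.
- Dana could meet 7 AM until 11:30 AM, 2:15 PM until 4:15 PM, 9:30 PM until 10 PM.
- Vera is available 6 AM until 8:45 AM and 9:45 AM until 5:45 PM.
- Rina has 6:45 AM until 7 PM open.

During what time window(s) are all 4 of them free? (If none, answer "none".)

07:00-08:45, 09:45-11:30, 14:15-16:15

Kira ∩ Dana: 07:00-11:30, 14:15-16:15, 21:45-22:00.
Kira ∩ Dana ∩ Vera: 07:00-08:45, 09:45-11:30, 14:15-16:15.
Kira ∩ Dana ∩ Vera ∩ Rina: 07:00-08:45, 09:45-11:30, 14:15-16:15.
So the common availability across everyone is 07:00-08:45, 09:45-11:30, 14:15-16:15.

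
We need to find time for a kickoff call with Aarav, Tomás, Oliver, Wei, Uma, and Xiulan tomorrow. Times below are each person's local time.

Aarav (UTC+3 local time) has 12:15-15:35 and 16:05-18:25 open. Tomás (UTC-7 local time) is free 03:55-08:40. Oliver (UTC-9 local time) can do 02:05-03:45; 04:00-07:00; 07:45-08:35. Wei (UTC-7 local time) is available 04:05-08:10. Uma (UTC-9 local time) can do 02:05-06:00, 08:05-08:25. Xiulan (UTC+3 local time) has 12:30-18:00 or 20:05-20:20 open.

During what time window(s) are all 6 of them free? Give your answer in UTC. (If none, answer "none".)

11:05-12:35, 13:05-15:00

Aarav in UTC: 09:15-12:35, 13:05-15:25 (subtract 3h to convert from UTC+3).
Tomás in UTC: 10:55-15:40 (add 7h to convert from UTC-7).
Oliver in UTC: 11:05-12:45, 13:00-16:00, 16:45-17:35 (add 9h to convert from UTC-9).
Wei in UTC: 11:05-15:10 (add 7h to convert from UTC-7).
Uma in UTC: 11:05-15:00, 17:05-17:25 (add 9h to convert from UTC-9).
Xiulan in UTC: 09:30-15:00, 17:05-17:20 (subtract 3h to convert from UTC+3).
Aarav ∩ Tomás: 10:55-12:35, 13:05-15:25.
Aarav ∩ Tomás ∩ Oliver: 11:05-12:35, 13:05-15:25.
Aarav ∩ Tomás ∩ Oliver ∩ Wei: 11:05-12:35, 13:05-15:10.
Aarav ∩ Tomás ∩ Oliver ∩ Wei ∩ Uma: 11:05-12:35, 13:05-15:00.
Aarav ∩ Tomás ∩ Oliver ∩ Wei ∩ Uma ∩ Xiulan: 11:05-12:35, 13:05-15:00.
Those are the intersection windows.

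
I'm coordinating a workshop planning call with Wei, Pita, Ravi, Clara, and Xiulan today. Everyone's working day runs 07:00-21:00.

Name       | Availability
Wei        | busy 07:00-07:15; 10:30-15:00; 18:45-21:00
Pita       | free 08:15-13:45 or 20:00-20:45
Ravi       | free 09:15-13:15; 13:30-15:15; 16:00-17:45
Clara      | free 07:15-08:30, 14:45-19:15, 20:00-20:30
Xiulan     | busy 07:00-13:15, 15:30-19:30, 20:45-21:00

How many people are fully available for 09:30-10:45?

Wei free: 07:15-10:30, 15:00-18:45 (invert busy blocks within the working day).
Pita free: 08:15-13:45, 20:00-20:45.
Ravi free: 09:15-13:15, 13:30-15:15, 16:00-17:45.
Clara free: 07:15-08:30, 14:45-19:15, 20:00-20:30.
Xiulan free: 13:15-15:30, 19:30-20:45 (invert busy blocks within the working day).
Pita and Ravi can make the full 09:30-10:45 slot — that's 2.

2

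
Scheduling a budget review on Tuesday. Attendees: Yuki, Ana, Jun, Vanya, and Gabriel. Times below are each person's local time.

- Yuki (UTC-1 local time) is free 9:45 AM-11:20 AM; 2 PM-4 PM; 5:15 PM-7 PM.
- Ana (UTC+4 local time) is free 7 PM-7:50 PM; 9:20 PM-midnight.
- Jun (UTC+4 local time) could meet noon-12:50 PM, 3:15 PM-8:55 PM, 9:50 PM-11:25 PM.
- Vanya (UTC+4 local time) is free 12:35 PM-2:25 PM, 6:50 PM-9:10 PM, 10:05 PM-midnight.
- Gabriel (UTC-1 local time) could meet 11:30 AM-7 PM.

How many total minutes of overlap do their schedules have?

120

Yuki in UTC: 10:45-12:20, 15:00-17:00, 18:15-20:00 (add 1h to convert from UTC-1).
Ana in UTC: 15:00-15:50, 17:20-20:00 (subtract 4h to convert from UTC+4).
Jun in UTC: 08:00-08:50, 11:15-16:55, 17:50-19:25 (subtract 4h to convert from UTC+4).
Vanya in UTC: 08:35-10:25, 14:50-17:10, 18:05-20:00 (subtract 4h to convert from UTC+4).
Gabriel in UTC: 12:30-20:00 (add 1h to convert from UTC-1).
Yuki ∩ Ana: 15:00-15:50, 18:15-20:00.
Yuki ∩ Ana ∩ Jun: 15:00-15:50, 18:15-19:25.
Yuki ∩ Ana ∩ Jun ∩ Vanya: 15:00-15:50, 18:15-19:25.
Yuki ∩ Ana ∩ Jun ∩ Vanya ∩ Gabriel: 15:00-15:50, 18:15-19:25.
Summing the common windows: 50 + 70 = 120 minutes.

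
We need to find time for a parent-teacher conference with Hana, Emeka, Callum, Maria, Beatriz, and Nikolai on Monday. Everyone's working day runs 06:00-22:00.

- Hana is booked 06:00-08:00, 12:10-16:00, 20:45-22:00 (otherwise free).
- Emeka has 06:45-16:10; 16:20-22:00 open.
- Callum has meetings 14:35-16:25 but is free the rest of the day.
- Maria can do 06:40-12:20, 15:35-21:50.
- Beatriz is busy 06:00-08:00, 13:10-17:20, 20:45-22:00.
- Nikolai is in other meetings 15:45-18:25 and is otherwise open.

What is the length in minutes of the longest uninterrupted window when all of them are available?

Hana free: 08:00-12:10, 16:00-20:45 (invert busy blocks within the working day).
Emeka free: 06:45-16:10, 16:20-22:00.
Callum free: 06:00-14:35, 16:25-22:00 (invert busy blocks within the working day).
Maria free: 06:40-12:20, 15:35-21:50.
Beatriz free: 08:00-13:10, 17:20-20:45 (invert busy blocks within the working day).
Nikolai free: 06:00-15:45, 18:25-22:00 (invert busy blocks within the working day).
Hana ∩ Emeka: 08:00-12:10, 16:00-16:10, 16:20-20:45.
Hana ∩ Emeka ∩ Callum: 08:00-12:10, 16:25-20:45.
Hana ∩ Emeka ∩ Callum ∩ Maria: 08:00-12:10, 16:25-20:45.
Hana ∩ Emeka ∩ Callum ∩ Maria ∩ Beatriz: 08:00-12:10, 17:20-20:45.
Hana ∩ Emeka ∩ Callum ∩ Maria ∩ Beatriz ∩ Nikolai: 08:00-12:10, 18:25-20:45.
The longest is 08:00-12:10 at 250 minutes.

250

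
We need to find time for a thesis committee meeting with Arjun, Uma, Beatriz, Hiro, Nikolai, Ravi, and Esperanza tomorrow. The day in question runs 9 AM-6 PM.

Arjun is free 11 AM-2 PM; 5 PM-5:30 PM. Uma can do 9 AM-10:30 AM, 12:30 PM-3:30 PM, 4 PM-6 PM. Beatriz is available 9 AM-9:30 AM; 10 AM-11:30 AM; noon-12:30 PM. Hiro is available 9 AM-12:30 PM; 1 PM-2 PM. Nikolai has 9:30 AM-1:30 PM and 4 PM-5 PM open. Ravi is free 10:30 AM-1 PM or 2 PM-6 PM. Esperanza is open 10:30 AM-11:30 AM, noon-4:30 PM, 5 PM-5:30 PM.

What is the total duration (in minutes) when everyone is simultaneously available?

Arjun ∩ Uma: 12:30-14:00, 17:00-17:30.
Arjun ∩ Uma ∩ Beatriz: ∅.
Arjun ∩ Uma ∩ Beatriz ∩ Hiro: ∅.
Arjun ∩ Uma ∩ Beatriz ∩ Hiro ∩ Nikolai: ∅.
Arjun ∩ Uma ∩ Beatriz ∩ Hiro ∩ Nikolai ∩ Ravi: ∅.
Arjun ∩ Uma ∩ Beatriz ∩ Hiro ∩ Nikolai ∩ Ravi ∩ Esperanza: ∅.
There is no time when everyone is free.
There is no common window, so the total is 0 minutes.

0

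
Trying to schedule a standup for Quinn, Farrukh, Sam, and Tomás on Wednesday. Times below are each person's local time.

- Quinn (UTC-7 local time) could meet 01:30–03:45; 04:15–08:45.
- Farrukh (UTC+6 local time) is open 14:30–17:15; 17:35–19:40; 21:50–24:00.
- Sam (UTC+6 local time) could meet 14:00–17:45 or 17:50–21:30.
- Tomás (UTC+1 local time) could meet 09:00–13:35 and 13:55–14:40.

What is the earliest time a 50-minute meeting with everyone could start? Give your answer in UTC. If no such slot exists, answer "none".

08:30

Quinn in UTC: 08:30-10:45, 11:15-15:45 (add 7h to convert from UTC-7).
Farrukh in UTC: 08:30-11:15, 11:35-13:40, 15:50-18:00 (subtract 6h to convert from UTC+6).
Sam in UTC: 08:00-11:45, 11:50-15:30 (subtract 6h to convert from UTC+6).
Tomás in UTC: 08:00-12:35, 12:55-13:40 (subtract 1h to convert from UTC+1).
Quinn ∩ Farrukh: 08:30-10:45, 11:35-13:40.
Quinn ∩ Farrukh ∩ Sam: 08:30-10:45, 11:35-11:45, 11:50-13:40.
Quinn ∩ Farrukh ∩ Sam ∩ Tomás: 08:30-10:45, 11:35-11:45, 11:50-12:35, 12:55-13:40.
So the common availability across everyone is 08:30-10:45, 11:35-11:45, 11:50-12:35, 12:55-13:40.
The first common window of at least 50 minutes is 08:30-10:45, so the earliest start is 08:30.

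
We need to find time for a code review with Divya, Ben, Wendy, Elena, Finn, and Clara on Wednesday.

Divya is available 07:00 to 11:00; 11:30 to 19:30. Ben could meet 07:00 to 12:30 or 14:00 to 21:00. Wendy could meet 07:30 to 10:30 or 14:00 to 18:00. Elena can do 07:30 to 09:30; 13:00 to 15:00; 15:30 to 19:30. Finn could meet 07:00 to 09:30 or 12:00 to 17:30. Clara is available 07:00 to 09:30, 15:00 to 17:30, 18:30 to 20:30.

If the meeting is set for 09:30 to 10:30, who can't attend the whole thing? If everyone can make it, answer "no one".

Divya: free for 09:30-10:30. Ben: free for 09:30-10:30. Wendy: free for 09:30-10:30. Elena: not fully free for 09:30-10:30. Finn: not fully free for 09:30-10:30. Clara: not fully free for 09:30-10:30.

Clara, Elena, Finn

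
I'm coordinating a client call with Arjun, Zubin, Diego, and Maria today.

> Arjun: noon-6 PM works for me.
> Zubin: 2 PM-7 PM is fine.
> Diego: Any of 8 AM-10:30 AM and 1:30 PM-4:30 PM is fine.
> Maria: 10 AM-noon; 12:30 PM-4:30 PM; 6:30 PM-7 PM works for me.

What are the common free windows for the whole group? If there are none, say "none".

14:00-16:30

Arjun ∩ Zubin: 14:00-18:00.
Arjun ∩ Zubin ∩ Diego: 14:00-16:30.
Arjun ∩ Zubin ∩ Diego ∩ Maria: 14:00-16:30.
Those are the intersection windows.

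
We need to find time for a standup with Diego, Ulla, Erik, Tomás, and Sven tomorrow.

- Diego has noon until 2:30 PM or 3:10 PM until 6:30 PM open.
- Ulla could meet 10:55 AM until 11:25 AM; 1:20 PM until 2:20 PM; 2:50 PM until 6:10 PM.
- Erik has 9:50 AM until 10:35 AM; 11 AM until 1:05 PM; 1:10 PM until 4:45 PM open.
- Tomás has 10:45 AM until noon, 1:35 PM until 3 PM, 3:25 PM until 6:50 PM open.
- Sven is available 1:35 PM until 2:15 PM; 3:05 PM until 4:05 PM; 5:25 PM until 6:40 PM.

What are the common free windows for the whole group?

13:35-14:15, 15:25-16:05

Diego ∩ Ulla: 13:20-14:20, 15:10-18:10.
Diego ∩ Ulla ∩ Erik: 13:20-14:20, 15:10-16:45.
Diego ∩ Ulla ∩ Erik ∩ Tomás: 13:35-14:20, 15:25-16:45.
Diego ∩ Ulla ∩ Erik ∩ Tomás ∩ Sven: 13:35-14:15, 15:25-16:05.
Those are the intersection windows.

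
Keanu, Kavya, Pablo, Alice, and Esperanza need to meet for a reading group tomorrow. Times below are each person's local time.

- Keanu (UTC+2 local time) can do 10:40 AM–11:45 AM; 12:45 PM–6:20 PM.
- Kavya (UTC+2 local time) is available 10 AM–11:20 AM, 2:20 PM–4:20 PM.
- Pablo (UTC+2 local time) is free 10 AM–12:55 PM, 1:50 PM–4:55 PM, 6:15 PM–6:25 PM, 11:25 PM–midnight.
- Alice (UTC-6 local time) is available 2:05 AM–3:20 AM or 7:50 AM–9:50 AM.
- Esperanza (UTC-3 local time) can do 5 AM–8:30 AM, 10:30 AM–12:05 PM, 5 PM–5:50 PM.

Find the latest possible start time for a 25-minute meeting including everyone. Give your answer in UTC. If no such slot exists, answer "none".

13:55

Keanu in UTC: 08:40-09:45, 10:45-16:20 (subtract 2h to convert from UTC+2).
Kavya in UTC: 08:00-09:20, 12:20-14:20 (subtract 2h to convert from UTC+2).
Pablo in UTC: 08:00-10:55, 11:50-14:55, 16:15-16:25, 21:25-22:00 (subtract 2h to convert from UTC+2).
Alice in UTC: 08:05-09:20, 13:50-15:50 (add 6h to convert from UTC-6).
Esperanza in UTC: 08:00-11:30, 13:30-15:05, 20:00-20:50 (add 3h to convert from UTC-3).
Keanu ∩ Kavya: 08:40-09:20, 12:20-14:20.
Keanu ∩ Kavya ∩ Pablo: 08:40-09:20, 12:20-14:20.
Keanu ∩ Kavya ∩ Pablo ∩ Alice: 08:40-09:20, 13:50-14:20.
Keanu ∩ Kavya ∩ Pablo ∩ Alice ∩ Esperanza: 08:40-09:20, 13:50-14:20.
The last common window of at least 25 minutes is 13:50-14:20; a 25-minute meeting can start as late as 13:55 and still end by 14:20.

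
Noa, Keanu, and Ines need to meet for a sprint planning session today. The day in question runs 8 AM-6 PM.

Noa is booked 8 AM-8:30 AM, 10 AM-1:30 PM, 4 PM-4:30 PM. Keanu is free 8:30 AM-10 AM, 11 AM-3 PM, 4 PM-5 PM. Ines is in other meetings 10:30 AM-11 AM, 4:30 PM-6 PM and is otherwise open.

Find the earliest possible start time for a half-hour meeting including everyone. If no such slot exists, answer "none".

Noa free: 08:30-10:00, 13:30-16:00, 16:30-18:00 (invert busy blocks within the working day).
Keanu free: 08:30-10:00, 11:00-15:00, 16:00-17:00.
Ines free: 08:00-10:30, 11:00-16:30 (invert busy blocks within the working day).
Noa ∩ Keanu: 08:30-10:00, 13:30-15:00, 16:30-17:00.
Noa ∩ Keanu ∩ Ines: 08:30-10:00, 13:30-15:00.
The first common window of at least 30 minutes is 08:30-10:00, so the earliest start is 08:30.

08:30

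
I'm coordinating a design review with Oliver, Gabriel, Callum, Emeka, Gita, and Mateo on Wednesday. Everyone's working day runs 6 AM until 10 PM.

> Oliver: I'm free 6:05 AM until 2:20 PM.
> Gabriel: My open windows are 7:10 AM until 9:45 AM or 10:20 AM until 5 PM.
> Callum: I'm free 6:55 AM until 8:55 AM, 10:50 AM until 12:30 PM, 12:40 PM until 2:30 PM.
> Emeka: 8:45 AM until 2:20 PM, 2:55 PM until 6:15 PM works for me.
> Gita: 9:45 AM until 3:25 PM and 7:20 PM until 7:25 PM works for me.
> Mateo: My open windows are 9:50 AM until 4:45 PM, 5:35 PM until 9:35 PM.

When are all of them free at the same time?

Oliver ∩ Gabriel: 07:10-09:45, 10:20-14:20.
Oliver ∩ Gabriel ∩ Callum: 07:10-08:55, 10:50-12:30, 12:40-14:20.
Oliver ∩ Gabriel ∩ Callum ∩ Emeka: 08:45-08:55, 10:50-12:30, 12:40-14:20.
Oliver ∩ Gabriel ∩ Callum ∩ Emeka ∩ Gita: 10:50-12:30, 12:40-14:20.
Oliver ∩ Gabriel ∩ Callum ∩ Emeka ∩ Gita ∩ Mateo: 10:50-12:30, 12:40-14:20.

10:50-12:30, 12:40-14:20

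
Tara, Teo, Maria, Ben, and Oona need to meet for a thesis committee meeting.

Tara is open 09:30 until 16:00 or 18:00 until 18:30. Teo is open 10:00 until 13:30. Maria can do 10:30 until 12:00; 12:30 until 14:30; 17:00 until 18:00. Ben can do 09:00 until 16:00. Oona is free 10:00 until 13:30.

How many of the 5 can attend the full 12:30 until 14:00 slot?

3

Tara, Maria, and Ben can make the full 12:30-14:00 slot — that's 3.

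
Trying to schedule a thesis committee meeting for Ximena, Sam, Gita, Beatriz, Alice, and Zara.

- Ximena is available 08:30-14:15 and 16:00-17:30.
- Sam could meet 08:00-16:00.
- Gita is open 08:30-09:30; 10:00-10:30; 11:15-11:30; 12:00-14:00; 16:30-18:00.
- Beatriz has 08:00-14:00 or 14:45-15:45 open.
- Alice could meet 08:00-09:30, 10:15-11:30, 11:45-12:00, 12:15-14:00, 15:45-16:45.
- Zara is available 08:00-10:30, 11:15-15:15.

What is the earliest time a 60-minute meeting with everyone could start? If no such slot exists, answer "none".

Ximena ∩ Sam: 08:30-14:15.
Ximena ∩ Sam ∩ Gita: 08:30-09:30, 10:00-10:30, 11:15-11:30, 12:00-14:00.
Ximena ∩ Sam ∩ Gita ∩ Beatriz: 08:30-09:30, 10:00-10:30, 11:15-11:30, 12:00-14:00.
Ximena ∩ Sam ∩ Gita ∩ Beatriz ∩ Alice: 08:30-09:30, 10:15-10:30, 11:15-11:30, 12:15-14:00.
Ximena ∩ Sam ∩ Gita ∩ Beatriz ∩ Alice ∩ Zara: 08:30-09:30, 10:15-10:30, 11:15-11:30, 12:15-14:00.
The first common window of at least 60 minutes is 08:30-09:30, so the earliest start is 08:30.

08:30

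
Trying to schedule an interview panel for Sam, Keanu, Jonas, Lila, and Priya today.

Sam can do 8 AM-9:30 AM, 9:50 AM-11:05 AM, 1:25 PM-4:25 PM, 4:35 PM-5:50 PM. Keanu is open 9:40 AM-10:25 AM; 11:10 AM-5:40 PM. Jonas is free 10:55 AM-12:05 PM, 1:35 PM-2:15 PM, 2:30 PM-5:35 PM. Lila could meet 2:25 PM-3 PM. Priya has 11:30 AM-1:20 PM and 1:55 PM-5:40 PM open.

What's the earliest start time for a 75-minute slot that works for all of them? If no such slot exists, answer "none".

Sam ∩ Keanu: 09:50-10:25, 13:25-16:25, 16:35-17:40.
Sam ∩ Keanu ∩ Jonas: 13:35-14:15, 14:30-16:25, 16:35-17:35.
Sam ∩ Keanu ∩ Jonas ∩ Lila: 14:30-15:00.
Sam ∩ Keanu ∩ Jonas ∩ Lila ∩ Priya: 14:30-15:00.
No common window is at least 75 minutes long.

none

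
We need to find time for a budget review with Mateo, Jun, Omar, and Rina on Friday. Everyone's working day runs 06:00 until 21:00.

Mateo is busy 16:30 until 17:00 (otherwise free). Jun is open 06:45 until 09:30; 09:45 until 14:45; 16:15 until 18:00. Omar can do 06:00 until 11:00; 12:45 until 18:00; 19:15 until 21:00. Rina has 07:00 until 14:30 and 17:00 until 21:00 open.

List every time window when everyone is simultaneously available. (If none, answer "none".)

07:00-09:30, 09:45-11:00, 12:45-14:30, 17:00-18:00

Mateo free: 06:00-16:30, 17:00-21:00 (invert busy blocks within the working day).
Jun free: 06:45-09:30, 09:45-14:45, 16:15-18:00.
Omar free: 06:00-11:00, 12:45-18:00, 19:15-21:00.
Rina free: 07:00-14:30, 17:00-21:00.
Mateo ∩ Jun: 06:45-09:30, 09:45-14:45, 16:15-16:30, 17:00-18:00.
Mateo ∩ Jun ∩ Omar: 06:45-09:30, 09:45-11:00, 12:45-14:45, 16:15-16:30, 17:00-18:00.
Mateo ∩ Jun ∩ Omar ∩ Rina: 07:00-09:30, 09:45-11:00, 12:45-14:30, 17:00-18:00.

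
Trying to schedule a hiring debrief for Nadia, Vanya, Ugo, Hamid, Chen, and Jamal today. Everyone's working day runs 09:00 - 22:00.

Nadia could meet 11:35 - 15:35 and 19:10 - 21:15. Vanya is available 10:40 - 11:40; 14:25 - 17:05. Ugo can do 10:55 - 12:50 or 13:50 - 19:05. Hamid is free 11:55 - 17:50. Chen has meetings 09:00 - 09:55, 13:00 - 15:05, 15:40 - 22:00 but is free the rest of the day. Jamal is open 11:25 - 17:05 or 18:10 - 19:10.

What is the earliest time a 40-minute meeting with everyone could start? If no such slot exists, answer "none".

none

Nadia free: 11:35-15:35, 19:10-21:15.
Vanya free: 10:40-11:40, 14:25-17:05.
Ugo free: 10:55-12:50, 13:50-19:05.
Hamid free: 11:55-17:50.
Chen free: 09:55-13:00, 15:05-15:40 (invert busy blocks within the working day).
Jamal free: 11:25-17:05, 18:10-19:10.
Nadia ∩ Vanya: 11:35-11:40, 14:25-15:35.
Nadia ∩ Vanya ∩ Ugo: 11:35-11:40, 14:25-15:35.
Nadia ∩ Vanya ∩ Ugo ∩ Hamid: 14:25-15:35.
Nadia ∩ Vanya ∩ Ugo ∩ Hamid ∩ Chen: 15:05-15:35.
Nadia ∩ Vanya ∩ Ugo ∩ Hamid ∩ Chen ∩ Jamal: 15:05-15:35.
No common window is at least 40 minutes long.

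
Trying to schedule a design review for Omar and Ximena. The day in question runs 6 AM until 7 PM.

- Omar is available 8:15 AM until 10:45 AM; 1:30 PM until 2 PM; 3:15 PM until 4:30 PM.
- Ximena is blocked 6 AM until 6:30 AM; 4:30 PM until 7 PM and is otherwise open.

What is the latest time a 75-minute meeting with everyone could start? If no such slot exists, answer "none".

15:15

Omar free: 08:15-10:45, 13:30-14:00, 15:15-16:30.
Ximena free: 06:30-16:30 (invert busy blocks within the working day).
Omar ∩ Ximena: 08:15-10:45, 13:30-14:00, 15:15-16:30.
Those are the intersection windows.
The last common window of at least 75 minutes is 15:15-16:30; a 75-minute meeting can start as late as 15:15 and still end by 16:30.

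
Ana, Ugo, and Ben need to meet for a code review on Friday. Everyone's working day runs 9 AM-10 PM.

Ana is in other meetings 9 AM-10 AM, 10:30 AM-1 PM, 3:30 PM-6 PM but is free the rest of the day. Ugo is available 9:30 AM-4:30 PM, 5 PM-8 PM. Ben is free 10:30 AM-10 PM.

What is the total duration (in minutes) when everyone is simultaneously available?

270

Ana free: 10:00-10:30, 13:00-15:30, 18:00-22:00 (invert busy blocks within the working day).
Ugo free: 09:30-16:30, 17:00-20:00.
Ben free: 10:30-22:00.
Ana ∩ Ugo: 10:00-10:30, 13:00-15:30, 18:00-20:00.
Ana ∩ Ugo ∩ Ben: 13:00-15:30, 18:00-20:00.
Those are the intersection windows.
Summing the common windows: 150 + 120 = 270 minutes.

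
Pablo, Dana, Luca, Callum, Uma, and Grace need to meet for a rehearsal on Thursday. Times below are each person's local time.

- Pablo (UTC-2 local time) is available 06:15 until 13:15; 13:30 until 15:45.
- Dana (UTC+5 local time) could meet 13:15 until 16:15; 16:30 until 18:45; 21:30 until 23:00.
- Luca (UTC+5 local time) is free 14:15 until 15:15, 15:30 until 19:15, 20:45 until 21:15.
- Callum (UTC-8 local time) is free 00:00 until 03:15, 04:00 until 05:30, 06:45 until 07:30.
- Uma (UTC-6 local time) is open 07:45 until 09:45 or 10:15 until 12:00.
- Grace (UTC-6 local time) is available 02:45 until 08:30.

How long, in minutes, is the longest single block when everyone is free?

0

Pablo in UTC: 08:15-15:15, 15:30-17:45 (add 2h to convert from UTC-2).
Dana in UTC: 08:15-11:15, 11:30-13:45, 16:30-18:00 (subtract 5h to convert from UTC+5).
Luca in UTC: 09:15-10:15, 10:30-14:15, 15:45-16:15 (subtract 5h to convert from UTC+5).
Callum in UTC: 08:00-11:15, 12:00-13:30, 14:45-15:30 (add 8h to convert from UTC-8).
Uma in UTC: 13:45-15:45, 16:15-18:00 (add 6h to convert from UTC-6).
Grace in UTC: 08:45-14:30 (add 6h to convert from UTC-6).
Pablo ∩ Dana: 08:15-11:15, 11:30-13:45, 16:30-17:45.
Pablo ∩ Dana ∩ Luca: 09:15-10:15, 10:30-11:15, 11:30-13:45.
Pablo ∩ Dana ∩ Luca ∩ Callum: 09:15-10:15, 10:30-11:15, 12:00-13:30.
Pablo ∩ Dana ∩ Luca ∩ Callum ∩ Uma: ∅.
Pablo ∩ Dana ∩ Luca ∩ Callum ∩ Uma ∩ Grace: ∅.
There is no time when everyone is free.
No common window exists, so the longest block is 0 minutes.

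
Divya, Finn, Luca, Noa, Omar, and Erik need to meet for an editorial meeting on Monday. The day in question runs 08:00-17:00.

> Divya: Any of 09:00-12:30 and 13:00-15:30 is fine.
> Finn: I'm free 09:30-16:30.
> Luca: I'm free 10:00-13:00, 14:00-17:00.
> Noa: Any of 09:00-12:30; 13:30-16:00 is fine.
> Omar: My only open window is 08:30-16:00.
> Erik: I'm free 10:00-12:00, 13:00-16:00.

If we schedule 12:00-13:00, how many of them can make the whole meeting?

3

Finn, Luca, and Omar can make the full 12:00-13:00 slot — that's 3.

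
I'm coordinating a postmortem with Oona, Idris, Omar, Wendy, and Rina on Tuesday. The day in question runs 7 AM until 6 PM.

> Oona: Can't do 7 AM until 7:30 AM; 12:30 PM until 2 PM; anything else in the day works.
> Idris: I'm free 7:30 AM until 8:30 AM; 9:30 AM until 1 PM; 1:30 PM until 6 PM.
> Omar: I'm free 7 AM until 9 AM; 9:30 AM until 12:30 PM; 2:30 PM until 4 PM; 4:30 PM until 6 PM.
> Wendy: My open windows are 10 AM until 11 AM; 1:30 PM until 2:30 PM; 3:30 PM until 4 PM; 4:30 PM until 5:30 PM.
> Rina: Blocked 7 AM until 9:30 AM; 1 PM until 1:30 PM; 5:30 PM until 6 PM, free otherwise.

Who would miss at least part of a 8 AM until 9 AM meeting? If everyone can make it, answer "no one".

Oona free: 07:30-12:30, 14:00-18:00 (invert busy blocks within the working day).
Idris free: 07:30-08:30, 09:30-13:00, 13:30-18:00.
Omar free: 07:00-09:00, 09:30-12:30, 14:30-16:00, 16:30-18:00.
Wendy free: 10:00-11:00, 13:30-14:30, 15:30-16:00, 16:30-17:30.
Rina free: 09:30-13:00, 13:30-17:30 (invert busy blocks within the working day).
Oona: free for 08:00-09:00. Idris: not fully free for 08:00-09:00. Omar: free for 08:00-09:00. Wendy: not fully free for 08:00-09:00. Rina: not fully free for 08:00-09:00.

Idris, Rina, Wendy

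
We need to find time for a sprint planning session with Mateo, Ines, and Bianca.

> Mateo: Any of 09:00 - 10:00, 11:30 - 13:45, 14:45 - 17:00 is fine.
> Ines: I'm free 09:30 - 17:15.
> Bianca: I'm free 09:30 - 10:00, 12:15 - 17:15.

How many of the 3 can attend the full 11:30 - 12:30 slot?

2

Mateo and Ines can make the full 11:30-12:30 slot — that's 2.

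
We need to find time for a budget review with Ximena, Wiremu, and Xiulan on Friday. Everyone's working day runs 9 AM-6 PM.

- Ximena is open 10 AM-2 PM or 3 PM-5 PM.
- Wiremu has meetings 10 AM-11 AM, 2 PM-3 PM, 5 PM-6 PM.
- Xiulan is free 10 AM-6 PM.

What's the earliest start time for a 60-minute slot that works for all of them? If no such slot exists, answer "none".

11:00

Ximena free: 10:00-14:00, 15:00-17:00.
Wiremu free: 09:00-10:00, 11:00-14:00, 15:00-17:00 (invert busy blocks within the working day).
Xiulan free: 10:00-18:00.
Ximena ∩ Wiremu: 11:00-14:00, 15:00-17:00.
Ximena ∩ Wiremu ∩ Xiulan: 11:00-14:00, 15:00-17:00.
The first common window of at least 60 minutes is 11:00-14:00, so the earliest start is 11:00.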